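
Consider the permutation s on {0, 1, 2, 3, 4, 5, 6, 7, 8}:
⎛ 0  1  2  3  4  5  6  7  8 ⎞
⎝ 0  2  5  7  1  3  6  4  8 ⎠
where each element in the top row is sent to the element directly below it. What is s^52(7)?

5

Tracing 7 → 4 → … returns to 7 after 6 steps, so 7 lies in a 6-cycle (1, 2, 5, 3, 7, 4).
Since the cycle has length 6, s^52 acts on it the same as s^4 (52 mod 6 = 4).
Stepping 4 places around the cycle: 7 → 4 → 1 → 2 → 5.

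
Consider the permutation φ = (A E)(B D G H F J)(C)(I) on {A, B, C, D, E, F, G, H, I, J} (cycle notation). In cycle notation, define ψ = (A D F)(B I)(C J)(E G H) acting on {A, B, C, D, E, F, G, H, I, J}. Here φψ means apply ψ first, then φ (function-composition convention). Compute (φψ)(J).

C

First apply ψ: ψ(J) = C, then φ(C) = C. Thus (φψ)(J) = C.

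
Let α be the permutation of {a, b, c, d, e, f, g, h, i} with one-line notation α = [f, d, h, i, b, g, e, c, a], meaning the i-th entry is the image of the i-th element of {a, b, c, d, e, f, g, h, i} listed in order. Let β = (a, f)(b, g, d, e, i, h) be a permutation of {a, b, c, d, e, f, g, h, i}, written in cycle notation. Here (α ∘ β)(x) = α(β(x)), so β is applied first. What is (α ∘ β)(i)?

(α ∘ β)(i) = α(β(i)). β(i) = h, then α(h) = c. So (α ∘ β)(i) = c.

c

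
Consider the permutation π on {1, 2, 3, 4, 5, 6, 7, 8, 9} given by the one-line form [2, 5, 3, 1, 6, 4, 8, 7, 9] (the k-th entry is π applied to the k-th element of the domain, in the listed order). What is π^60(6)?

Tracing 6 → 4 → … returns to 6 after 5 steps, so 6 lies in a 5-cycle (1, 2, 5, 6, 4).
Powers repeat with period 5 on this cycle, and 60 mod 5 = 0, so π^60(6) = π^0(6).
So π^60(6) = 6.

6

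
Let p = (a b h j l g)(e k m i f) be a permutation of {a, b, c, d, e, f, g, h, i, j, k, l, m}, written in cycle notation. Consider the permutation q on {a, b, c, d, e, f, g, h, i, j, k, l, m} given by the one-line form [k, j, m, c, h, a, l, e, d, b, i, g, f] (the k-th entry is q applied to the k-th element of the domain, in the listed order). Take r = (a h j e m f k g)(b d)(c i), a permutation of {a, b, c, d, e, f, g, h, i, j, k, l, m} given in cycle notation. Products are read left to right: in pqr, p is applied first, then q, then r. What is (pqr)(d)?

i

(pqr)(d) = r(q(p(d))). p(d) = d, then q(d) = c, then r(c) = i, so the result is i.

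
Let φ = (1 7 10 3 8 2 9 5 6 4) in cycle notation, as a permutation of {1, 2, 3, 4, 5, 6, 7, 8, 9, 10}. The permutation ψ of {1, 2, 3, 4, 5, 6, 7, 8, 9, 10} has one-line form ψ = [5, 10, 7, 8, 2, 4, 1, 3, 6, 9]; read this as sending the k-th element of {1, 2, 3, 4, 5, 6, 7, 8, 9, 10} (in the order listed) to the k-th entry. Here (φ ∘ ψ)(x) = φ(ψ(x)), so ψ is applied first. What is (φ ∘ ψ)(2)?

ψ(2) = 10, then φ(10) = 3; composing gives (φ ∘ ψ)(2) = 3.

3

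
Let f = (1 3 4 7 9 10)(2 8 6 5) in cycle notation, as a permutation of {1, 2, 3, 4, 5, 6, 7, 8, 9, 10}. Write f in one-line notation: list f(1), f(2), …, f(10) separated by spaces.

Image by image: 1↦3, 2↦8, 3↦4, 4↦7, 5↦2, 6↦5, 7↦9, 8↦6, 9↦10, 10↦1.
So the one-line form is 3 8 4 7 2 5 9 6 10 1.

3 8 4 7 2 5 9 6 10 1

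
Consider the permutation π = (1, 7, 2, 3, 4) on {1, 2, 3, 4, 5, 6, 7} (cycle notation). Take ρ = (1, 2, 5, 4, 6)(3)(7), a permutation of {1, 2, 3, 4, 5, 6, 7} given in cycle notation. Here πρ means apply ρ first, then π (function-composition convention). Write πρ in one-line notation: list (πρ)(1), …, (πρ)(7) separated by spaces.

(πρ)(x) = π(ρ(x)). Computing each image: π(ρ(1)) = π(2) = 3, π(ρ(2)) = π(5) = 5, π(ρ(3)) = π(3) = 4, π(ρ(4)) = π(6) = 6, π(ρ(5)) = π(4) = 1, π(ρ(6)) = π(1) = 7, π(ρ(7)) = π(7) = 2.
Hence πρ = [3 5 4 6 1 7 2].

3 5 4 6 1 7 2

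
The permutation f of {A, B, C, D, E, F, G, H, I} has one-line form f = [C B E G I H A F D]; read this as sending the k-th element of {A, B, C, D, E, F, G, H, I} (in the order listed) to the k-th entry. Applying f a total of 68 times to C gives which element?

Tracing C → E → … returns to C after 6 steps, so C lies in a 6-cycle (A C E I D G).
On a 6-cycle, f^6 is the identity, so f^68 = f^2 there (68 ≡ 2 mod 6).
Stepping 2 places around the cycle: C → E → I.

I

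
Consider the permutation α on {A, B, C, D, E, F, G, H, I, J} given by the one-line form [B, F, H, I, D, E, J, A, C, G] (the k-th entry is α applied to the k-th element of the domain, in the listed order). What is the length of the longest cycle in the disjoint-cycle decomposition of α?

Decomposing into disjoint cycles gives (A, B, F, E, D, I, C, H)(G, J); the longest has length 8.

8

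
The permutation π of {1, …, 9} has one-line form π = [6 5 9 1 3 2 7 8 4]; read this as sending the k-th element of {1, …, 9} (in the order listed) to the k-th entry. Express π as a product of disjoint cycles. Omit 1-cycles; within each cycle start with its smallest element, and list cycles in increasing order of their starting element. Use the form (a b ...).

(1 6 2 5 3 9 4)

Start at 1 and follow images: 1 → 6 → 2 → 5 → 3 → 9 → 4 → 1, giving the cycle (1 6 2 5 3 9 4).
Continuing from each remaining unvisited element yields (1 6 2 5 3 9 4).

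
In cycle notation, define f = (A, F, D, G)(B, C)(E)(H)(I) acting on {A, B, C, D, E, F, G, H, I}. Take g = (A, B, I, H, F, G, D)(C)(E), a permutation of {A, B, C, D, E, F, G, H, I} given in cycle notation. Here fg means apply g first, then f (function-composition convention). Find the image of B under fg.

I

(fg)(B) = f(g(B)). g(B) = I, then f(I) = I. So (fg)(B) = I.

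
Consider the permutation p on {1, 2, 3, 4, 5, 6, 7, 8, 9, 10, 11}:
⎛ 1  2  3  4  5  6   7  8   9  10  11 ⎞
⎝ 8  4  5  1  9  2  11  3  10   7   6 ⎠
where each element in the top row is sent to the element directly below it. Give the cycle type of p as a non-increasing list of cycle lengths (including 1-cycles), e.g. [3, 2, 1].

The disjoint cycles are (1, 8, 3, 5, 9, 10, 7, 11, 6, 2, 4), with lengths 11 in non-increasing order.

[11]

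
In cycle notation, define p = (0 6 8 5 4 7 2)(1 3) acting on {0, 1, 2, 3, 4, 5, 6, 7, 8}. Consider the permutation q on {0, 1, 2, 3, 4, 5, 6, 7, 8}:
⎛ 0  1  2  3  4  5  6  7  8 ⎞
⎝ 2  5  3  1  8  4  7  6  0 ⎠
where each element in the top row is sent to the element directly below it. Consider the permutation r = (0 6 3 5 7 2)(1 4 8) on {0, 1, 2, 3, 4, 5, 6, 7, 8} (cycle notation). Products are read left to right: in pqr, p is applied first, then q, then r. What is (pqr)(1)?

Chase 1: p(1) = 3; q(3) = 1; r(1) = 4. Hence (pqr)(1) = 4.

4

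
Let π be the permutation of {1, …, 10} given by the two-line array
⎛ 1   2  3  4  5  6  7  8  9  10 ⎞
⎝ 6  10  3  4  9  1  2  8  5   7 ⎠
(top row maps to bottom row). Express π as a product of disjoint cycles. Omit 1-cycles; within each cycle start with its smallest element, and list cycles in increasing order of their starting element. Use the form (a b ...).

(1 6)(2 10 7)(5 9)

Start at 1 and follow images: 1 → 6 → 1, giving the cycle (1 6).
Repeating from the next unused element and collecting all non-trivial cycles gives (1 6)(2 10 7)(5 9).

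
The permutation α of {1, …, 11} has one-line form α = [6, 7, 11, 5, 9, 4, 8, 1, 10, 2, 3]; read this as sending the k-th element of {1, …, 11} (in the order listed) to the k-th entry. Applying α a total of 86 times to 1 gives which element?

Tracing 1 → 6 → … returns to 1 after 9 steps, so 1 lies in a 9-cycle (1, 6, 4, 5, 9, 10, 2, 7, 8).
Powers repeat with period 9 on this cycle, and 86 mod 9 = 5, so α^86(1) = α^5(1).
Stepping 5 places around the cycle: 1 → 6 → 4 → 5 → 9 → 10.

10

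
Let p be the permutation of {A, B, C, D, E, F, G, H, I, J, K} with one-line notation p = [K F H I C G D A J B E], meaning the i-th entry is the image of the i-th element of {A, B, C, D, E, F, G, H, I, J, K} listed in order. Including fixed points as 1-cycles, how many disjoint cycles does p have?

2

The cycle decomposition is (A, K, E, C, H)(B, F, G, D, I, J), which has 2 cycles (counting 1-cycles).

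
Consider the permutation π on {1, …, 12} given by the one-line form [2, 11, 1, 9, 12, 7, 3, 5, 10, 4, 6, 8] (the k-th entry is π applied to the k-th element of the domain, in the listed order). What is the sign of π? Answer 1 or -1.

In disjoint-cycle form the cycle lengths are 6, 3, 3.
A cycle is odd iff its length is even; π has 1 even-length cycle, so sgn(π) = (−1)^1 and π is odd.

-1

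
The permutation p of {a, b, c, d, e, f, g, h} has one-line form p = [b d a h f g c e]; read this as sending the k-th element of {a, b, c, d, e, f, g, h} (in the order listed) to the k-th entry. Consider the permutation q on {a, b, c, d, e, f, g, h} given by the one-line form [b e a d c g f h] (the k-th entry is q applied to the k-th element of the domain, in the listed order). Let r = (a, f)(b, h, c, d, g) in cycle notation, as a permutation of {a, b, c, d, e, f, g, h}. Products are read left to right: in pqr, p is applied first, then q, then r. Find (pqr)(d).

c

Apply the permutations in order: p(d) = h, then q(h) = h, then r(h) = c. So (pqr)(d) = c.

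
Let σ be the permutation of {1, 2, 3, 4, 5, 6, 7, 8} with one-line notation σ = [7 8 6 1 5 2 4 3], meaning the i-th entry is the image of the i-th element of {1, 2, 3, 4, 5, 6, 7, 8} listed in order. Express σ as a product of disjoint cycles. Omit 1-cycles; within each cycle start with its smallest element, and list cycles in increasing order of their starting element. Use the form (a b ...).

From 1: 1 → 7 → 4 → 1, closing the cycle (1 7 4).
Repeating from the next unused element and collecting all non-trivial cycles gives (1 7 4)(2 8 3 6).

(1 7 4)(2 8 3 6)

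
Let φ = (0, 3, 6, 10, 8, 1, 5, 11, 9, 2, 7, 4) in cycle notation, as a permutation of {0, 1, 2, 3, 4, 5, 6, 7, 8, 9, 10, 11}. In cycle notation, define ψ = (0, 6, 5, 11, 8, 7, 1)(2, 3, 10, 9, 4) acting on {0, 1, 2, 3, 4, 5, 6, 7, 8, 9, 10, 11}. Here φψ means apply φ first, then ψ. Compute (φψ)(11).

(φψ)(11) = ψ(φ(11)). φ(11) = 9, then ψ(9) = 4. So (φψ)(11) = 4.

4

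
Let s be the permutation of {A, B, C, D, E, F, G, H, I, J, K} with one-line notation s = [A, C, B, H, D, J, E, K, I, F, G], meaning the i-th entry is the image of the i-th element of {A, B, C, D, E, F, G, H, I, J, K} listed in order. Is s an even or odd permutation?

In disjoint-cycle form the cycle lengths are 5, 2, 2, 1, 1.
A cycle is odd iff its length is even; s has 2 even-length cycles, so sgn(s) = (−1)^2 and s is even.

even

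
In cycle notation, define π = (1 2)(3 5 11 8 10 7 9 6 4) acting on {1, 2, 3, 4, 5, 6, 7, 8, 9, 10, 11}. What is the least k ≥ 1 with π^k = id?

18

The disjoint cycles have lengths 9, 2.
The order is lcm(9, 2) = 18.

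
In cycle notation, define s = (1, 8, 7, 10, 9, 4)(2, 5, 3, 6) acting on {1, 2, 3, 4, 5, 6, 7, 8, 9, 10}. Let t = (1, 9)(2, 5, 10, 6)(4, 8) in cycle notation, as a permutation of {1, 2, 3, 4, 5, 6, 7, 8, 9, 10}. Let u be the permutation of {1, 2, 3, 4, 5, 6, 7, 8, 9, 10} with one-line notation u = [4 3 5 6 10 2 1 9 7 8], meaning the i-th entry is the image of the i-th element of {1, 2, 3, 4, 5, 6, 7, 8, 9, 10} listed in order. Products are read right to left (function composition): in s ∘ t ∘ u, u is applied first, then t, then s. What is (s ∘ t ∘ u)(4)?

5

Chase 4: u(4) = 6; t(6) = 2; s(2) = 5. Hence (s ∘ t ∘ u)(4) = 5.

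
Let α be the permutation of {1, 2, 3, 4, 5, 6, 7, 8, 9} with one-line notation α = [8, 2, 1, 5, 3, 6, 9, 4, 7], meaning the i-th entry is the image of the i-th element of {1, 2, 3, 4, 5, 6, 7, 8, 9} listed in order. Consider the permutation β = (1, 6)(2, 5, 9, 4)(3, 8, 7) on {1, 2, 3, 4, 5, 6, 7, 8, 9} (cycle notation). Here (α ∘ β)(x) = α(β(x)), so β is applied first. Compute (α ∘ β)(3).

4

First apply β: β(3) = 8, then α(8) = 4. Thus (α ∘ β)(3) = 4.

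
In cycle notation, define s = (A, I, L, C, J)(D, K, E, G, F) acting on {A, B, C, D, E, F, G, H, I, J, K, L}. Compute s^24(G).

E

G lies in the 5-cycle (D, K, E, G, F).
On a 5-cycle, s^5 is the identity, so s^24 = s^4 there (24 ≡ 4 mod 5).
Stepping 4 places around the cycle: G → F → D → K → E.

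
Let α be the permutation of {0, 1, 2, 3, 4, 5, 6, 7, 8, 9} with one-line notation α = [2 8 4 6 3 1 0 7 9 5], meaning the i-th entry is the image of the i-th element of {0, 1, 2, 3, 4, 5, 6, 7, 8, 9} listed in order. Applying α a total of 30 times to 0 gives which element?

0

Tracing 0 → 2 → … returns to 0 after 5 steps, so 0 lies in a 5-cycle (0, 2, 4, 3, 6).
Since the cycle has length 5, α^30 acts on it the same as α^0 (30 mod 5 = 0).
So α^30(0) = 0.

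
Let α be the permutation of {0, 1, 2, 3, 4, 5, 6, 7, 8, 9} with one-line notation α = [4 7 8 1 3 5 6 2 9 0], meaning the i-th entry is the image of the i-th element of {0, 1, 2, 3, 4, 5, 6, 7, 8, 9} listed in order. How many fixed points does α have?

The fixed points (elements with α(x) = x) are {5, 6}, so there are 2.

2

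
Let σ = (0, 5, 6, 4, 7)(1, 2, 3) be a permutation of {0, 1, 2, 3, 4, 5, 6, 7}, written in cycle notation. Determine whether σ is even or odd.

even

The cycle lengths are 5, 3.
A cycle is odd iff its length is even; σ has 0 even-length cycles, so sgn(σ) = (−1)^0 and σ is even.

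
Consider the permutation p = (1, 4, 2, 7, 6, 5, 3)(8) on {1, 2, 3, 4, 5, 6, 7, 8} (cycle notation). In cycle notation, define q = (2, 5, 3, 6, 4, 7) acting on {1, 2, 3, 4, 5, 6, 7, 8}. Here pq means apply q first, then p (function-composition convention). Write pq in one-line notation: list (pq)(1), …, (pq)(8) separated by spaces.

For each element, apply q then p: 1 → 1 → 4; 2 → 5 → 3; 3 → 6 → 5; 4 → 7 → 6; 5 → 3 → 1; 6 → 4 → 2; 7 → 2 → 7; 8 → 8 → 8.
Collecting the images, pq = [4 3 5 6 1 2 7 8].

4 3 5 6 1 2 7 8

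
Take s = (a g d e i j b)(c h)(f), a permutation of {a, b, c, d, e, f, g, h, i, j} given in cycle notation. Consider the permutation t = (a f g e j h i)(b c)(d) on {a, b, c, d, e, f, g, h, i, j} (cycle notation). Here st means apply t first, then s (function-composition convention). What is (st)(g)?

First apply t: t(g) = e, then s(e) = i. Thus (st)(g) = i.

i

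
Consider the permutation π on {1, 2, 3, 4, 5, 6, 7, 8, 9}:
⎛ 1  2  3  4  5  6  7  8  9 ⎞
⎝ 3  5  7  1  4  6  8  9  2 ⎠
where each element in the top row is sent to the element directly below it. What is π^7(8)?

Tracing 8 → 9 → … returns to 8 after 8 steps, so 8 lies in an 8-cycle (1, 3, 7, 8, 9, 2, 5, 4).
Advancing 7 steps from 8: 8 → 9 → 2 → 5 → 4 → 1 → 3 → 7.

7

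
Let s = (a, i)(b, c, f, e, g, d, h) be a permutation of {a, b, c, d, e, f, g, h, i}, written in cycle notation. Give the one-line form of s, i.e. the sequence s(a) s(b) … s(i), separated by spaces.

Reading each image from the cycles: a↦i, b↦c, c↦f, d↦h, e↦g, f↦e, g↦d, h↦b, i↦a.
Listing these in domain order gives i c f h g e d b a.

i c f h g e d b a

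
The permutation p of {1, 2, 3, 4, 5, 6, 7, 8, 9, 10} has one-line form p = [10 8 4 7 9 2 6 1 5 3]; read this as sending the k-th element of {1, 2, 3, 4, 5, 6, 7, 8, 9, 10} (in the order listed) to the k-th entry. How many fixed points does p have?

0

No element satisfies p(x) = x, so there are 0 fixed points.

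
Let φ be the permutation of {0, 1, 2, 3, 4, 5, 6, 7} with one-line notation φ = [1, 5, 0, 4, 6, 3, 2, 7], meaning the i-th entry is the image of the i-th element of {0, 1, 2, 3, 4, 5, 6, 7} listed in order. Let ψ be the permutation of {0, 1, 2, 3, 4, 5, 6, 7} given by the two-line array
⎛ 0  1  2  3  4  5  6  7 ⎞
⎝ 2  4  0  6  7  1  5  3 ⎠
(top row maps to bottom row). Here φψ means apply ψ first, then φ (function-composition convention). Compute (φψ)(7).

4

(φψ)(7) = φ(ψ(7)). ψ(7) = 3, then φ(3) = 4. So (φψ)(7) = 4.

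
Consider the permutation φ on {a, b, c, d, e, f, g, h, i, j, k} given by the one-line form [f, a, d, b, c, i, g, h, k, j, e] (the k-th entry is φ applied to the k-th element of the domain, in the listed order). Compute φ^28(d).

Tracing d → b → … returns to d after 8 steps, so d lies in an 8-cycle (a, f, i, k, e, c, d, b).
Since the cycle has length 8, φ^28 acts on it the same as φ^4 (28 mod 8 = 4).
Stepping 4 places around the cycle: d → b → a → f → i.

i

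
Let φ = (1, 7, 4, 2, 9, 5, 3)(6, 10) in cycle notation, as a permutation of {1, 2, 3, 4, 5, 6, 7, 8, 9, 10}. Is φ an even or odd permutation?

The cycle lengths are 7, 2, 1.
A cycle of length ℓ contributes ℓ−1 transpositions, so φ is a product of 6 + 1 = 7 transpositions — odd.

odd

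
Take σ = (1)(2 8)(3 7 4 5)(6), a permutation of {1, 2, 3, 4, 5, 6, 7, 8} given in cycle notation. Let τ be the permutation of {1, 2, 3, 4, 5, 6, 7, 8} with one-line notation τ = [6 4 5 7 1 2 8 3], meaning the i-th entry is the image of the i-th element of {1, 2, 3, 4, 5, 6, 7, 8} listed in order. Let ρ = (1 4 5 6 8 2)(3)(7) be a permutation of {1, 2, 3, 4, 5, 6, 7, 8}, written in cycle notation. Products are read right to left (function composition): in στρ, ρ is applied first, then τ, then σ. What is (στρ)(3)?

Apply the permutations in order: ρ(3) = 3, then τ(3) = 5, then σ(5) = 3. So (στρ)(3) = 3.

3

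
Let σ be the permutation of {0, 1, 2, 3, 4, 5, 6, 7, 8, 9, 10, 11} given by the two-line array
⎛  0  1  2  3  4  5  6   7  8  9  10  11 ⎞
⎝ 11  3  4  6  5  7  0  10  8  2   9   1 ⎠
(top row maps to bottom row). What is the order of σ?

30

The disjoint-cycle form of σ has cycle lengths 6, 5, 1.
The order of σ is the least common multiple of its cycle lengths: lcm(6, 5) = 30.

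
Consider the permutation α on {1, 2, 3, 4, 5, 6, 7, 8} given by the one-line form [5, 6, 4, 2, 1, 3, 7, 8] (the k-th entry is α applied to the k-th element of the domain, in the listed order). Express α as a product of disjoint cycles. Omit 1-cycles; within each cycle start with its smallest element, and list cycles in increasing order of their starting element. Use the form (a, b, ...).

Start at 1 and follow images: 1 → 5 → 1, giving the cycle (1, 5).
Continuing from each remaining unvisited element yields (1, 5)(2, 6, 3, 4).

(1, 5)(2, 6, 3, 4)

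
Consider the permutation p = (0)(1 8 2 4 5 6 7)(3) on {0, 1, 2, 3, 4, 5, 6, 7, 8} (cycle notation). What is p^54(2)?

2 lies in the 7-cycle (1 8 2 4 5 6 7).
Powers repeat with period 7 on this cycle, and 54 mod 7 = 5, so p^54(2) = p^5(2).
Advancing 5 steps from 2: 2 → 4 → 5 → 6 → 7 → 1.

1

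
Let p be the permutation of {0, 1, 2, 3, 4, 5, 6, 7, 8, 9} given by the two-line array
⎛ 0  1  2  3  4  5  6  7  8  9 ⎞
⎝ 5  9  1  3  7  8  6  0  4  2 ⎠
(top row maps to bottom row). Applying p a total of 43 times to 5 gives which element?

7

Tracing 5 → 8 → … returns to 5 after 5 steps, so 5 lies in a 5-cycle (0, 5, 8, 4, 7).
Since the cycle has length 5, p^43 acts on it the same as p^3 (43 mod 5 = 3).
Advancing 3 steps from 5: 5 → 8 → 4 → 7.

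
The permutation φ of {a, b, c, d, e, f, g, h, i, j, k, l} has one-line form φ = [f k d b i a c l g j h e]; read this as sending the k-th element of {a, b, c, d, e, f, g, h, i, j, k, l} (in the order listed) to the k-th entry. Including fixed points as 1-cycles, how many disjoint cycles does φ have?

The cycle decomposition is (a, f)(b, k, h, l, e, i, g, c, d)(j), which has 3 cycles (counting 1-cycles).

3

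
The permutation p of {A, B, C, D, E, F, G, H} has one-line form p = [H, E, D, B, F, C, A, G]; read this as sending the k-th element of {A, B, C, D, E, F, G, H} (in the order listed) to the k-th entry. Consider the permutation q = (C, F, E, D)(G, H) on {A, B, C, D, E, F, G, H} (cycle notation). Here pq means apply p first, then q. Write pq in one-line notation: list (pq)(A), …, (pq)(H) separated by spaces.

G D C B E F A H

For each element, apply p then q: A → H → G; B → E → D; C → D → C; D → B → B; E → F → E; F → C → F; G → A → A; H → G → H.
Collecting the images, pq = [G D C B E F A H].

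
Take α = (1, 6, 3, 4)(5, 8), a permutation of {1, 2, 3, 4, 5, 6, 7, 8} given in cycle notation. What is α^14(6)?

4

6 lies in the 4-cycle (1, 6, 3, 4).
Powers repeat with period 4 on this cycle, and 14 mod 4 = 2, so α^14(6) = α^2(6).
Stepping 2 places around the cycle: 6 → 3 → 4.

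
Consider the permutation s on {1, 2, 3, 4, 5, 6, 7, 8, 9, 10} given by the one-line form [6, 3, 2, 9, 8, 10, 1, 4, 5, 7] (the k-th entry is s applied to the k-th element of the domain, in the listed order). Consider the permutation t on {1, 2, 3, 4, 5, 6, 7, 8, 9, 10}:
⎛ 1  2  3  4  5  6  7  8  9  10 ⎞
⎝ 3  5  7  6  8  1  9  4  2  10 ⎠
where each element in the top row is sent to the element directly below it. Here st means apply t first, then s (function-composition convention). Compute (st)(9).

(st)(9) = s(t(9)). t(9) = 2, then s(2) = 3. So (st)(9) = 3.

3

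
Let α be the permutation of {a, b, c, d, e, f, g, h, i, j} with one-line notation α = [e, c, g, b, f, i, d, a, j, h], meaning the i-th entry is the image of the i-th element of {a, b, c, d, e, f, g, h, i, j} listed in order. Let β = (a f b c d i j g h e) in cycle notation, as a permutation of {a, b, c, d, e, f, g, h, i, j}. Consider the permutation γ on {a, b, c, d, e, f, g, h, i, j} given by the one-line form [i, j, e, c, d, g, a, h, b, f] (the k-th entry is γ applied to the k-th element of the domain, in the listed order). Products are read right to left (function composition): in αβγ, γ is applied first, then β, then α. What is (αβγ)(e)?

Apply the permutations in order: γ(e) = d, then β(d) = i, then α(i) = j. So (αβγ)(e) = j.

j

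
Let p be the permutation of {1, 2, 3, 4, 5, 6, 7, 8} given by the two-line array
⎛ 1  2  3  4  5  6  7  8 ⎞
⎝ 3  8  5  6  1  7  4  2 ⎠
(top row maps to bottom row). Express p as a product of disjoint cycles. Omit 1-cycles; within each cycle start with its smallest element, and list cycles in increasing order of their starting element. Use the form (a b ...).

From 1: 1 → 3 → 5 → 1, closing the cycle (1 3 5).
Continuing from each remaining unvisited element yields (1 3 5)(2 8)(4 6 7).

(1 3 5)(2 8)(4 6 7)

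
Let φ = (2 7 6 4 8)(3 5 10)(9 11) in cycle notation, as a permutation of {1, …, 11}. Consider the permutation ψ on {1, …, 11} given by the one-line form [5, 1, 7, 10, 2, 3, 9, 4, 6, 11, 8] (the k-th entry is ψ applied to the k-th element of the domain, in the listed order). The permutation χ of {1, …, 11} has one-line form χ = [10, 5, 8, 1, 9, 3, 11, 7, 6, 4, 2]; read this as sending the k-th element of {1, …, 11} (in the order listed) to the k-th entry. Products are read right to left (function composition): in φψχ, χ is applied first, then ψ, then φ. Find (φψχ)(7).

2

Apply the permutations in order: χ(7) = 11, then ψ(11) = 8, then φ(8) = 2. So (φψχ)(7) = 2.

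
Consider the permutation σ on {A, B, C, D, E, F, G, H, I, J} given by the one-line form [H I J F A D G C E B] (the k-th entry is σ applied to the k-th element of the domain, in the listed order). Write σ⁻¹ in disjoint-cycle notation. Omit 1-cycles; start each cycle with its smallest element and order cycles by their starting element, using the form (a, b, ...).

The cycle decomposition of σ is (A, H, C, J, B, I, E)(D, F).
The inverse reverses every cycle; in canonical form, σ⁻¹ = (A, E, I, B, J, C, H)(D, F).

(A, E, I, B, J, C, H)(D, F)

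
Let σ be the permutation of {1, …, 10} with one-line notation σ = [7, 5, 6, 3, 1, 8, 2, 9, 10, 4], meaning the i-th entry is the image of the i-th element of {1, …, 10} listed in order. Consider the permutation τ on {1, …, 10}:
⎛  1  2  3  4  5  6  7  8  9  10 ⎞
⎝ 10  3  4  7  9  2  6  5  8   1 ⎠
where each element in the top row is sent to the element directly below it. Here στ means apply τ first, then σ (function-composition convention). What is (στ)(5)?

10

First apply τ: τ(5) = 9, then σ(9) = 10. Thus (στ)(5) = 10.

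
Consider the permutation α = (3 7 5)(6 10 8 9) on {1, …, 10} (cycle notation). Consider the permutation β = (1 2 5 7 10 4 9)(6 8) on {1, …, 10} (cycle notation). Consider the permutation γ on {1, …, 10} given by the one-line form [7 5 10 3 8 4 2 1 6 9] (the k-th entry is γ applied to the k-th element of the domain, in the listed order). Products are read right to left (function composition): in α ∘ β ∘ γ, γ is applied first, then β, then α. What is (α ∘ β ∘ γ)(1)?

8

Chase 1: γ(1) = 7; β(7) = 10; α(10) = 8. Hence (α ∘ β ∘ γ)(1) = 8.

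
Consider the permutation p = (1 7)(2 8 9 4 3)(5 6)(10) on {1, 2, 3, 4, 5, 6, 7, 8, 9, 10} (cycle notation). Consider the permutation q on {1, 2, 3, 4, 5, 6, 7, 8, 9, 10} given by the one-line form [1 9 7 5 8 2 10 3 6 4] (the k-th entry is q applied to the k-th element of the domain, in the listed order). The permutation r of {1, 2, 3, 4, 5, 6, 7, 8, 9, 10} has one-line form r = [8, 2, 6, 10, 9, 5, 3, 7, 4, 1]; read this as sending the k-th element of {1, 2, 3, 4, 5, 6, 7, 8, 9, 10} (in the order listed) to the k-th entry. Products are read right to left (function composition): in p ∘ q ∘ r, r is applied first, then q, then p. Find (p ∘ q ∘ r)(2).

(p ∘ q ∘ r)(2) = p(q(r(2))). r(2) = 2, then q(2) = 9, then p(9) = 4, so the result is 4.

4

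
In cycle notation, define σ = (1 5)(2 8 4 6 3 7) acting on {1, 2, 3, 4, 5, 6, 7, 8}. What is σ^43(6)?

6 lies in the 6-cycle (2 8 4 6 3 7).
On a 6-cycle, σ^6 is the identity, so σ^43 = σ^1 there (43 ≡ 1 mod 6).
Stepping 1 place around the cycle: 6 → 3.

3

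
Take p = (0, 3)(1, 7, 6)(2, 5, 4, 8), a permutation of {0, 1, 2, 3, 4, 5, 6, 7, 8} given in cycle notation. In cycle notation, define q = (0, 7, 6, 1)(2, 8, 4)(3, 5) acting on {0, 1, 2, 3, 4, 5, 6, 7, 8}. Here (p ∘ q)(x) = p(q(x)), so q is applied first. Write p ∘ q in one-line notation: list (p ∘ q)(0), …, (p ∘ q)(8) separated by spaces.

For each element, apply q then p: 0 → 7 → 6; 1 → 0 → 3; 2 → 8 → 2; 3 → 5 → 4; 4 → 2 → 5; 5 → 3 → 0; 6 → 1 → 7; 7 → 6 → 1; 8 → 4 → 8.
So p ∘ q in one-line form is 6 3 2 4 5 0 7 1 8.

6 3 2 4 5 0 7 1 8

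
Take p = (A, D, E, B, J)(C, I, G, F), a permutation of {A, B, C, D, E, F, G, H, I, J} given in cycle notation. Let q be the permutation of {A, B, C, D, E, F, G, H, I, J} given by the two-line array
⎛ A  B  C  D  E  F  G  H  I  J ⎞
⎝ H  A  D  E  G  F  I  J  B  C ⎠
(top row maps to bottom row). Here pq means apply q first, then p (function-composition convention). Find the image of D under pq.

First apply q: q(D) = E, then p(E) = B. Thus (pq)(D) = B.

B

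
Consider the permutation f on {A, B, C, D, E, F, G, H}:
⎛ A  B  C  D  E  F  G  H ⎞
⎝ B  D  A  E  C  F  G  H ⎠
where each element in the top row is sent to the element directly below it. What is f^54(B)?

A

Tracing B → D → … returns to B after 5 steps, so B lies in a 5-cycle (A B D E C).
On a 5-cycle, f^5 is the identity, so f^54 = f^4 there (54 ≡ 4 mod 5).
Stepping 4 places around the cycle: B → D → E → C → A.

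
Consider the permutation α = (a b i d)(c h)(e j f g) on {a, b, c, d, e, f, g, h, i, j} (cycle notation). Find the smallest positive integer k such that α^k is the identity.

4

The cycle type of α is (4, 4, 2).
The order is lcm(4, 4, 2) = 4.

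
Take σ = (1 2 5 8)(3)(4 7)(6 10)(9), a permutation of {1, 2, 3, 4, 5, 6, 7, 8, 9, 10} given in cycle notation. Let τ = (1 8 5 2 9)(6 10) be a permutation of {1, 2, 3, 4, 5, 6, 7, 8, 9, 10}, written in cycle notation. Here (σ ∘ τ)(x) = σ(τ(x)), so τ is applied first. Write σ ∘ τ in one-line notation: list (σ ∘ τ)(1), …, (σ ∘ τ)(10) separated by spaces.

(σ ∘ τ)(x) = σ(τ(x)). Computing each image: σ(τ(1)) = σ(8) = 1, σ(τ(2)) = σ(9) = 9, σ(τ(3)) = σ(3) = 3, σ(τ(4)) = σ(4) = 7, σ(τ(5)) = σ(2) = 5, σ(τ(6)) = σ(10) = 6, σ(τ(7)) = σ(7) = 4, σ(τ(8)) = σ(5) = 8, σ(τ(9)) = σ(1) = 2, σ(τ(10)) = σ(6) = 10.
Hence σ ∘ τ = [1 9 3 7 5 6 4 8 2 10].

1 9 3 7 5 6 4 8 2 10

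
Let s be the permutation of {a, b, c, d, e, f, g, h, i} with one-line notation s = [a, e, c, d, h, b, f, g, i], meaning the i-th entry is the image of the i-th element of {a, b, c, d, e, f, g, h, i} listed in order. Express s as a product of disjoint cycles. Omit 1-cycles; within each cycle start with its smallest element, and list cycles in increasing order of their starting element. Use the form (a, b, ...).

From b: b → e → h → g → f → b, closing the cycle (b, e, h, g, f).
Repeating from the next unused element and collecting all non-trivial cycles gives (b, e, h, g, f).

(b, e, h, g, f)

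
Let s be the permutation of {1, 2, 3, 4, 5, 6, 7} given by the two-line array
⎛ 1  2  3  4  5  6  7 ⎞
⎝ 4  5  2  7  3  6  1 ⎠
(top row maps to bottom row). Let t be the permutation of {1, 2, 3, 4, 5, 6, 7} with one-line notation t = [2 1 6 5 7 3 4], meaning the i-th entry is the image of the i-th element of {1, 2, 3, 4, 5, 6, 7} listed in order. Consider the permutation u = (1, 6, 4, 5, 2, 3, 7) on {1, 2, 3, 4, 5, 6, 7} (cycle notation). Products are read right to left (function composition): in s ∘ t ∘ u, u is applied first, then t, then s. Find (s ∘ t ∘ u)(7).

5

Chase 7: u(7) = 1; t(1) = 2; s(2) = 5. Hence (s ∘ t ∘ u)(7) = 5.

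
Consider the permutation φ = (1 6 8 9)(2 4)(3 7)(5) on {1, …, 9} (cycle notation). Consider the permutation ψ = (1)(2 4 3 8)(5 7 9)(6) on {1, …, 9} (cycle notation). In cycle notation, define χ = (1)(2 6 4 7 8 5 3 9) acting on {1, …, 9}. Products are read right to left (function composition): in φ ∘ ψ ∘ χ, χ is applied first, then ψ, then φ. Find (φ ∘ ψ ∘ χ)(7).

4

(φ ∘ ψ ∘ χ)(7) = φ(ψ(χ(7))). χ(7) = 8, then ψ(8) = 2, then φ(2) = 4, so the result is 4.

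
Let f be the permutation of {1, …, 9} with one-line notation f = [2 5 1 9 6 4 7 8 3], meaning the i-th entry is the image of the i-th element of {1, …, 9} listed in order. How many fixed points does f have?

2

The fixed points (elements with f(x) = x) are {7, 8}, so there are 2.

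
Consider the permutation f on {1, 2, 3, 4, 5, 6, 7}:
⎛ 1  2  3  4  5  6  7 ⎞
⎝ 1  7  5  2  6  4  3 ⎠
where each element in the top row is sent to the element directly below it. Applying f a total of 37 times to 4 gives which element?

2

Tracing 4 → 2 → … returns to 4 after 6 steps, so 4 lies in a 6-cycle (2, 7, 3, 5, 6, 4).
Powers repeat with period 6 on this cycle, and 37 mod 6 = 1, so f^37(4) = f^1(4).
Stepping 1 place around the cycle: 4 → 2.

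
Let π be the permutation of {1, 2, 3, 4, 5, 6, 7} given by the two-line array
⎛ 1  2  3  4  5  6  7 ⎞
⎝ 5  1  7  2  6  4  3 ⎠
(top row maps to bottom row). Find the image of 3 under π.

7

The entry below 3 in the array is 7, so π(3) = 7.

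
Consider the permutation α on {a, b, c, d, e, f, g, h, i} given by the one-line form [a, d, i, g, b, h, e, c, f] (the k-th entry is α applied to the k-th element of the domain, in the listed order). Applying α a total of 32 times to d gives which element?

d

Tracing d → g → … returns to d after 4 steps, so d lies in a 4-cycle (b d g e).
On a 4-cycle, α^4 is the identity, so α^32 = α^0 there (32 ≡ 0 mod 4).
So α^32(d) = d.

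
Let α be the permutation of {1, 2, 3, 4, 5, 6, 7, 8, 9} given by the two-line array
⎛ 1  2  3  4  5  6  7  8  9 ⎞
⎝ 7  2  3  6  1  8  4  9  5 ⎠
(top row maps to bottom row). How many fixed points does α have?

2

The fixed points (elements with α(x) = x) are {2, 3}, so there are 2.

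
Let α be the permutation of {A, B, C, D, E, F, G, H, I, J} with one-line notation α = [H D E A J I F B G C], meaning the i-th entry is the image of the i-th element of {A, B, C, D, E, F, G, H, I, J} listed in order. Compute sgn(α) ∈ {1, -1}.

-1

In disjoint-cycle form the cycle lengths are 4, 3, 3.
A cycle of length ℓ contributes ℓ−1 transpositions, so α is a product of 3 + 2 + 2 = 7 transpositions — odd.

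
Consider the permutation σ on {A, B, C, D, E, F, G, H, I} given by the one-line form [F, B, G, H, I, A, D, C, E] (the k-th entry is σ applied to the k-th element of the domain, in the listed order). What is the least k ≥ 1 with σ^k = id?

The disjoint-cycle form of σ has cycle lengths 4, 2, 2, 1.
Since disjoint cycles commute, ord(σ) = lcm(4, 2, 2) = 4.

4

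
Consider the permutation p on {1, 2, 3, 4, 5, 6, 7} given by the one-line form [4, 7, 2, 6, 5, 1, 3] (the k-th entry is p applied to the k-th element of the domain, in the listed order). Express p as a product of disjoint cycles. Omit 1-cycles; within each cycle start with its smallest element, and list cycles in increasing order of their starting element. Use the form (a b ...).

(1 4 6)(2 7 3)

Start at 1 and follow images: 1 → 4 → 6 → 1, giving the cycle (1 4 6).
Repeating from the next unused element and collecting all non-trivial cycles gives (1 4 6)(2 7 3).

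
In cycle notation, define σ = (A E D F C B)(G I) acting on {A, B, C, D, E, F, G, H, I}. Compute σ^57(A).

A lies in the 6-cycle (A E D F C B).
Since the cycle has length 6, σ^57 acts on it the same as σ^3 (57 mod 6 = 3).
Advancing 3 steps from A: A → E → D → F.

F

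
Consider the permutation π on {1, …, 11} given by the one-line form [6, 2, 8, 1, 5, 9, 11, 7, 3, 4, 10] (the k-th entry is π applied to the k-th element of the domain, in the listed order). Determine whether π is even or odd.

even

In disjoint-cycle form the cycle lengths are 9, 1, 1.
A cycle is odd iff its length is even; π has 0 even-length cycles, so sgn(π) = (−1)^0 and π is even.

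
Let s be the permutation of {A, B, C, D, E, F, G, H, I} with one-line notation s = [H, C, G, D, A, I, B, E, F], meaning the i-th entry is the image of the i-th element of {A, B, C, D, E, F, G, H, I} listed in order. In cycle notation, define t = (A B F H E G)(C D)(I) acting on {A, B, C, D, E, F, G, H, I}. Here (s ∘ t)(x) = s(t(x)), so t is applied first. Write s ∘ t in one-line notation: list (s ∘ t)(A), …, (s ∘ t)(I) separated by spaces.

C I D G B E H A F

Chase each element through t then s: A → B → C; B → F → I; C → D → D; D → C → G; E → G → B; F → H → E; G → A → H; H → E → A; I → I → F.
So s ∘ t in one-line form is C I D G B E H A F.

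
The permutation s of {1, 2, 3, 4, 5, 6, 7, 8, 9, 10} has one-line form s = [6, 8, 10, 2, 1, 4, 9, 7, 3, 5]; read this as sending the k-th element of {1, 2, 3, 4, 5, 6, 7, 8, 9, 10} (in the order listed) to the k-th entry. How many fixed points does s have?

0

No element satisfies s(x) = x, so there are 0 fixed points.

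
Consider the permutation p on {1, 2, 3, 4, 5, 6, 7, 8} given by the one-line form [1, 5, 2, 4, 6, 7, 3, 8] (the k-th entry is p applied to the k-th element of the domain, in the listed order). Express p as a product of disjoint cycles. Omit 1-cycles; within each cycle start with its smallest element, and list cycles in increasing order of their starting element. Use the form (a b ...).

(2 5 6 7 3)

From 2: 2 → 5 → 6 → 7 → 3 → 2, closing the cycle (2 5 6 7 3).
Repeating from the next unused element and collecting all non-trivial cycles gives (2 5 6 7 3).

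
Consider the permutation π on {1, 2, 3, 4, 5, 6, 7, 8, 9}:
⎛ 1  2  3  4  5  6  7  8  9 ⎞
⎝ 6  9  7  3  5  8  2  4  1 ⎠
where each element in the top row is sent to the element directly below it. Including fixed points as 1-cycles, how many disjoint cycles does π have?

The cycle decomposition is (1, 6, 8, 4, 3, 7, 2, 9)(5), which has 2 cycles (counting 1-cycles).

2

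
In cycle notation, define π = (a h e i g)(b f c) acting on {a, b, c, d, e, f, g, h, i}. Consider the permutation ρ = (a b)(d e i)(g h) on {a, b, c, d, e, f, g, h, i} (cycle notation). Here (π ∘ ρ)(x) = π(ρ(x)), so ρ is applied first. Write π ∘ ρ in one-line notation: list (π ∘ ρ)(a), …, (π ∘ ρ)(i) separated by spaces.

Chase each element through ρ then π: a → b → f; b → a → h; c → c → b; d → e → i; e → i → g; f → f → c; g → h → e; h → g → a; i → d → d.
Collecting the images, π ∘ ρ = [f h b i g c e a d].

f h b i g c e a d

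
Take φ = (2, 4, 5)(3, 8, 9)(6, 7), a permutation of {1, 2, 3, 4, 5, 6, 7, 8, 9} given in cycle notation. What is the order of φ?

6

The cycle type of φ is (3, 3, 2, 1).
The order of φ is the least common multiple of its cycle lengths: lcm(3, 3, 2) = 6.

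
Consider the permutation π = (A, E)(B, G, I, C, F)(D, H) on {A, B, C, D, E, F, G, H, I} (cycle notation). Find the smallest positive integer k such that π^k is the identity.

The cycle type of π is (5, 2, 2).
Since disjoint cycles commute, ord(π) = lcm(5, 2, 2) = 10.

10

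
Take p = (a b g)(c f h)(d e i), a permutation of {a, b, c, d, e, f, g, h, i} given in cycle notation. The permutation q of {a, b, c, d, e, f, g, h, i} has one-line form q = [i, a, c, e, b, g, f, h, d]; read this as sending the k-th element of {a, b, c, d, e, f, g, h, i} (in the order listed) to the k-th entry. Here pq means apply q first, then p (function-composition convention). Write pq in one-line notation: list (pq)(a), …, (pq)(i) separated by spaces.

For each element, apply q then p: a → i → d; b → a → b; c → c → f; d → e → i; e → b → g; f → g → a; g → f → h; h → h → c; i → d → e.
So pq in one-line form is d b f i g a h c e.

d b f i g a h c e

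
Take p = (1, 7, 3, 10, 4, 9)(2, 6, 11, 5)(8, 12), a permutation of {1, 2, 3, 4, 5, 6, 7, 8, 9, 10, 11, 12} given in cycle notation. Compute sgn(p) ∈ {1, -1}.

The cycle lengths are 6, 4, 2.
A cycle is odd iff its length is even; p has 3 even-length cycles, so sgn(p) = (−1)^3 and p is odd.

-1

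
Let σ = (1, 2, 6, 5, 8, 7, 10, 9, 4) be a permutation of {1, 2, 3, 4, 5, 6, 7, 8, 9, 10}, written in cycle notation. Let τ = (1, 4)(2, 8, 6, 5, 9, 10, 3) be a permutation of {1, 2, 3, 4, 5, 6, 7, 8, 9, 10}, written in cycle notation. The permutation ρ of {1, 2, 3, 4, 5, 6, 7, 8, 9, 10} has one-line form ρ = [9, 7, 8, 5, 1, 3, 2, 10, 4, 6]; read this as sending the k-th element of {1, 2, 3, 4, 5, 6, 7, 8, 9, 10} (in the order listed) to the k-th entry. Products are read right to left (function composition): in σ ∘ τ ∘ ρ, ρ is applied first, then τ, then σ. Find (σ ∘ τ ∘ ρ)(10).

8

Chase 10: ρ(10) = 6; τ(6) = 5; σ(5) = 8. Hence (σ ∘ τ ∘ ρ)(10) = 8.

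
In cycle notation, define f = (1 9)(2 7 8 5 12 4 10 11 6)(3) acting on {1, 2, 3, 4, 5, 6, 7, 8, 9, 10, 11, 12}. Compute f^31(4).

4 lies in the 9-cycle (2 7 8 5 12 4 10 11 6).
Since the cycle has length 9, f^31 acts on it the same as f^4 (31 mod 9 = 4).
Stepping 4 places around the cycle: 4 → 10 → 11 → 6 → 2.

2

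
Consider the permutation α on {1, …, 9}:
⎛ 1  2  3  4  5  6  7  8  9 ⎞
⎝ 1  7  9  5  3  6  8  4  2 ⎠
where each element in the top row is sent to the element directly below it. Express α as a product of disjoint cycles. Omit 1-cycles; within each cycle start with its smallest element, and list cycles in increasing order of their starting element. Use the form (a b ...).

(2 7 8 4 5 3 9)

From 2: 2 → 7 → 8 → 4 → 5 → 3 → 9 → 2, closing the cycle (2 7 8 4 5 3 9).
Continuing from each remaining unvisited element yields (2 7 8 4 5 3 9).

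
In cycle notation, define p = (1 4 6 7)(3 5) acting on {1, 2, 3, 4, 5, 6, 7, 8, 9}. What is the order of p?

The cycle type of p is (4, 2, 1, 1, 1).
The order of p is the least common multiple of its cycle lengths: lcm(4, 2) = 4.

4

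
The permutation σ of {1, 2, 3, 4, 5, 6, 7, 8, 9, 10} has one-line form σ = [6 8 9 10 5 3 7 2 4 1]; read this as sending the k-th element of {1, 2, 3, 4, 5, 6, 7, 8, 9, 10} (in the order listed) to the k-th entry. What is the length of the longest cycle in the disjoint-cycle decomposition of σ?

Decomposing into disjoint cycles gives (1 6 3 9 4 10)(2 8); the longest has length 6.

6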